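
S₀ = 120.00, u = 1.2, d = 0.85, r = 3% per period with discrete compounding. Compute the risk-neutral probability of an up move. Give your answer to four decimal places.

Risk-neutral probability p = (1 + 0.03 − 0.85)/(1.2 − 0.85) = 0.1800/0.3500 = 0.5143

p = 0.5143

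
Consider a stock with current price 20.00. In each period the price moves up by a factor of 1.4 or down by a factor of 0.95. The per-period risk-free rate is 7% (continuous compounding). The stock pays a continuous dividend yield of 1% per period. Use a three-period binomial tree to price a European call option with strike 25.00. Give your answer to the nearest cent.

Per-period risk-free factor R = e^0.07 = 1.0725; dividend-adjusted growth = e^(0.07−0.01) = 1.0618.
Risk-neutral probability p = (1.0618 − 0.95)/(1.4 − 0.95) = 0.1118/0.4500 = 0.2485
Terminal stock prices: S_uuu = 54.88, S_uud = 37.24, S_udd = 25.27, S_ddd = 17.15
Terminal payoffs (S − K): max(29.88, 0) = 29.88, max(12.24, 0) = 12.24, max(0.27, 0) = 0.27, max(-7.853, 0) = 0
Node uu (S = 39.2): V_uu = e^(−0.07)·[0.2485·29.8800 + 0.7515·12.2400] = 15.5001
Node ud (S = 26.6): V_ud = e^(−0.07)·[0.2485·12.2400 + 0.7515·0.2700] = 3.0255
Node dd (S = 18.05): V_dd = e^(−0.07)·[0.2485·0.2700 + 0.7515·0.0000] = 0.0626
Node u (S = 28): V_u = e^(−0.07)·[0.2485·15.5001 + 0.7515·3.0255] = 5.7116
Node d (S = 19): V_d = e^(−0.07)·[0.2485·3.0255 + 0.7515·0.0626] = 0.7449
Node 0 (S = 20): V_0 = e^(−0.07)·[0.2485·5.7116 + 0.7515·0.7449] = 1.8455

1.85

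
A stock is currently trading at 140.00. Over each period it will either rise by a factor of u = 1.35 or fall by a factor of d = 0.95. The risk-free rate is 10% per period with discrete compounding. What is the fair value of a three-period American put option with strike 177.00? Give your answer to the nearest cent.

Risk-neutral probability p = (1 + 0.1 − 0.95)/(1.35 − 0.95) = 0.1500/0.4000 = 0.3750
Terminal stock prices: S_uuu = 344.5, S_uud = 242.4, S_udd = 170.6, S_ddd = 120
Terminal payoffs (K − S): max(-167.5, 0) = 0, max(-65.39, 0) = 0, max(6.428, 0) = 6.428, max(56.97, 0) = 56.97
Node uu (S = 255.2): continuation = 1/1.1·[0.3750·0.0000 + 0.6250·0.0000] = 0.0000; exercise value = 0.0000 ≤ continuation, so V_uu = 0.0000
Node ud (S = 179.5): continuation = 1/1.1·[0.3750·0.0000 + 0.6250·6.4275] = 3.6520; exercise value = 0.0000 ≤ continuation, so V_ud = 3.6520
Node dd (S = 126.3): continuation = 1/1.1·[0.3750·6.4275 + 0.6250·56.9675] = 34.5591; exercise value = 50.6500 > continuation, so V_dd = 50.6500 (exercise)
Node u (S = 189): continuation = 1/1.1·[0.3750·0.0000 + 0.6250·3.6520] = 2.0750; exercise value = 0.0000 ≤ continuation, so V_u = 2.0750
Node d (S = 133): continuation = 1/1.1·[0.3750·3.6520 + 0.6250·50.6500] = 30.0234; exercise value = 44.0000 > continuation, so V_d = 44.0000 (exercise)
Node 0 (S = 140): continuation = 1/1.1·[0.3750·2.0750 + 0.6250·44.0000] = 25.7074; exercise value = 37.0000 > continuation, so V_0 = 37.0000 (exercise)

37.00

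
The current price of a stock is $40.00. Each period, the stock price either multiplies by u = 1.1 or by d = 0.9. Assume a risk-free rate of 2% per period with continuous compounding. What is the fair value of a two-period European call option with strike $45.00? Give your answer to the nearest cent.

Risk-neutral probability p = (e^0.02 − 0.9)/(1.1 − 0.9) = 0.1202/0.2000 = 0.6010
Terminal stock prices: S_uu = 48.4, S_ud = 39.6, S_dd = 32.4
Terminal payoffs (S − K): max(3.4, 0) = 3.4, max(-5.4, 0) = 0, max(-12.6, 0) = 0
Node u (S = 44): V_u = e^(−0.02)·[0.6010·3.4000 + 0.3990·0.0000] = 2.0030
Node d (S = 36): V_d = e^(−0.02)·[0.6010·0.0000 + 0.3990·0.0000] = 0.0000
Node 0 (S = 40): V_0 = e^(−0.02)·[0.6010·2.0030 + 0.3990·0.0000] = 1.1800

$1.18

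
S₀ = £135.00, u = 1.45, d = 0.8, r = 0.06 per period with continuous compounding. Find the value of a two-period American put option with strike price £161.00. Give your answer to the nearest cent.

Risk-neutral probability p = (e^0.06 − 0.8)/(1.45 − 0.8) = 0.2618/0.6500 = 0.4028
Terminal stock prices: S_uu = 283.8, S_ud = 156.6, S_dd = 86.4
Terminal payoffs (K − S): max(-122.8, 0) = 0, max(4.4, 0) = 4.4, max(74.6, 0) = 74.6
Node u (S = 195.8): continuation = e^(−0.06)·[0.4028·0.0000 + 0.5972·4.4000] = 2.4746; exercise value = 0.0000 ≤ continuation, so V_u = 2.4746
Node d (S = 108): continuation = e^(−0.06)·[0.4028·4.4000 + 0.5972·74.6000] = 43.6241; exercise value = 53.0000 > continuation, so V_d = 53.0000 (exercise)
Node 0 (S = 135): continuation = e^(−0.06)·[0.4028·2.4746 + 0.5972·53.0000] = 30.7458; exercise value = 26.0000 ≤ continuation, so V_0 = 30.7458

£30.75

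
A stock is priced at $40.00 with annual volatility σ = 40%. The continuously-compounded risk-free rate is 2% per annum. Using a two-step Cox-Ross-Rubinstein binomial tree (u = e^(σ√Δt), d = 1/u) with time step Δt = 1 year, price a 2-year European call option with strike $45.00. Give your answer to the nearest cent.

$7.67

CRR parameters: u = e^(σ√Δt) = e^(0.4·√1) = 1.4918, d = 1/u = 0.6703
Per-period rate: rΔt = 0.02·1 = 0.02, so R = e^0.02 = 1.0202
Risk-neutral probability p = (e^0.02 − 0.6703)/(1.4918 − 0.6703) = 0.3499/0.8215 = 0.4259
Terminal stock prices: S_uu = 89.02, S_ud = 40, S_dd = 17.97
Terminal payoffs (S − K): max(44.02, 0) = 44.02, max(-5, 0) = 0, max(-27.03, 0) = 0
Node u (S = 59.67): V_u = e^(−0.02)·[0.4259·44.0216 + 0.5741·0.0000] = 18.3777
Node d (S = 26.81): V_d = e^(−0.02)·[0.4259·0.0000 + 0.5741·0.0000] = 0.0000
Node 0 (S = 40): V_0 = e^(−0.02)·[0.4259·18.3777 + 0.5741·0.0000] = 7.6721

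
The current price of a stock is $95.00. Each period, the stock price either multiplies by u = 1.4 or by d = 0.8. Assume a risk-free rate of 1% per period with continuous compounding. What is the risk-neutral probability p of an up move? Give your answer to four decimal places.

Risk-neutral probability p = (e^0.01 − 0.8)/(1.4 − 0.8) = 0.2101/0.6000 = 0.3501

p = 0.3501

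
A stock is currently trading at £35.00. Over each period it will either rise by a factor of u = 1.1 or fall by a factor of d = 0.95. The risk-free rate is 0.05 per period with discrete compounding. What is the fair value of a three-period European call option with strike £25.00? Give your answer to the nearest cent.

Risk-neutral probability p = (1 + 0.05 − 0.95)/(1.1 − 0.95) = 0.1000/0.1500 = 0.6667
Terminal stock prices: S_uuu = 46.59, S_uud = 40.23, S_udd = 34.75, S_ddd = 30.01
Terminal payoffs (S − K): max(21.59, 0) = 21.59, max(15.23, 0) = 15.23, max(9.746, 0) = 9.746, max(5.008, 0) = 5.008
Node uu (S = 42.35): V_uu = 1/1.05·[0.6667·21.5850 + 0.3333·15.2325] = 18.5405
Node ud (S = 36.57): V_ud = 1/1.05·[0.6667·15.2325 + 0.3333·9.7462] = 12.7655
Node dd (S = 31.59): V_dd = 1/1.05·[0.6667·9.7462 + 0.3333·5.0081] = 7.7780
Node u (S = 38.5): V_u = 1/1.05·[0.6667·18.5405 + 0.3333·12.7655] = 15.8243
Node d (S = 33.25): V_d = 1/1.05·[0.6667·12.7655 + 0.3333·7.7780] = 10.5743
Node 0 (S = 35): V_0 = 1/1.05·[0.6667·15.8243 + 0.3333·10.5743] = 13.4041

£13.40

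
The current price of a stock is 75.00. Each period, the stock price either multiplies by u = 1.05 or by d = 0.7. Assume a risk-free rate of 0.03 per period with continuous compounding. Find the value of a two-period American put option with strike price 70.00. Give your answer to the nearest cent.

Risk-neutral probability p = (e^0.03 − 0.7)/(1.05 − 0.7) = 0.3305/0.3500 = 0.9442
Terminal stock prices: S_uu = 82.69, S_ud = 55.12, S_dd = 36.75
Terminal payoffs (K − S): max(-12.69, 0) = 0, max(14.88, 0) = 14.88, max(33.25, 0) = 33.25
Node u (S = 78.75): continuation = e^(−0.03)·[0.9442·0.0000 + 0.0558·14.8750] = 0.8061; exercise value = 0.0000 ≤ continuation, so V_u = 0.8061
Node d (S = 52.5): continuation = e^(−0.03)·[0.9442·14.8750 + 0.0558·33.2500] = 15.4312; exercise value = 17.5000 > continuation, so V_d = 17.5000 (exercise)
Node 0 (S = 75): continuation = e^(−0.03)·[0.9442·0.8061 + 0.0558·17.5000] = 1.6870; exercise value = 0.0000 ≤ continuation, so V_0 = 1.6870

1.69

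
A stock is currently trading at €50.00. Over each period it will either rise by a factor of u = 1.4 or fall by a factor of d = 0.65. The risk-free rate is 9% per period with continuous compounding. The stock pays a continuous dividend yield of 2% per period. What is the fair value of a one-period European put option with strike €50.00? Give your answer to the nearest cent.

€6.98

Per-period risk-free factor R = e^0.09 = 1.0942; dividend-adjusted growth = e^(0.09−0.02) = 1.0725.
Risk-neutral probability p = (1.0725 − 0.65)/(1.4 − 0.65) = 0.4225/0.7500 = 0.5633
Terminal stock prices: S_u = 70, S_d = 32.5
Terminal payoffs (K − S): max(-20, 0) = 0, max(17.5, 0) = 17.5
Node 0 (S = 50): V_0 = e^(−0.09)·[0.5633·0.0000 + 0.4367·17.5000] = 6.9838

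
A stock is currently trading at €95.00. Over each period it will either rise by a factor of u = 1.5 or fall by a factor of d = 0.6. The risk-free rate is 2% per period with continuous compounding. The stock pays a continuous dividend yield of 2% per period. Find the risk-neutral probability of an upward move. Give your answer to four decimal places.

p = 0.4444

Per-period risk-free factor R = e^0.02 = 1.0202; dividend-adjusted growth = e^(0.02−0.02) = 1.0000.
Risk-neutral probability p = (1.0000 − 0.6)/(1.5 − 0.6) = 0.4000/0.9000 = 0.4444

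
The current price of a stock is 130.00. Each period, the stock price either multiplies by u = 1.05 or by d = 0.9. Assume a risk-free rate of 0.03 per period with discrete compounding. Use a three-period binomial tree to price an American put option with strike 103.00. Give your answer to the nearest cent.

0.02

Risk-neutral probability p = (1 + 0.03 − 0.9)/(1.05 − 0.9) = 0.1300/0.1500 = 0.8667
Terminal stock prices: S_uuu = 150.5, S_uud = 129, S_udd = 110.6, S_ddd = 94.77
Terminal payoffs (K − S): max(-47.49, 0) = 0, max(-25.99, 0) = 0, max(-7.565, 0) = 0, max(8.23, 0) = 8.23
Node uu (S = 143.3): continuation = 1/1.03·[0.8667·0.0000 + 0.1333·0.0000] = 0.0000; exercise value = 0.0000 ≤ continuation, so V_uu = 0.0000
Node ud (S = 122.9): continuation = 1/1.03·[0.8667·0.0000 + 0.1333·0.0000] = 0.0000; exercise value = 0.0000 ≤ continuation, so V_ud = 0.0000
Node dd (S = 105.3): continuation = 1/1.03·[0.8667·0.0000 + 0.1333·8.2300] = 1.0654; exercise value = 0.0000 ≤ continuation, so V_dd = 1.0654
Node u (S = 136.5): continuation = 1/1.03·[0.8667·0.0000 + 0.1333·0.0000] = 0.0000; exercise value = 0.0000 ≤ continuation, so V_u = 0.0000
Node d (S = 117): continuation = 1/1.03·[0.8667·0.0000 + 0.1333·1.0654] = 0.1379; exercise value = 0.0000 ≤ continuation, so V_d = 0.1379
Node 0 (S = 130): continuation = 1/1.03·[0.8667·0.0000 + 0.1333·0.1379] = 0.0179; exercise value = 0.0000 ≤ continuation, so V_0 = 0.0179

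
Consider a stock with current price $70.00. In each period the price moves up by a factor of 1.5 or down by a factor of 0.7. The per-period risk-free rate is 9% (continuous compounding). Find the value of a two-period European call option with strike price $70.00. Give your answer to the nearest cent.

Risk-neutral probability p = (e^0.09 − 0.7)/(1.5 − 0.7) = 0.3942/0.8000 = 0.4927
Terminal stock prices: S_uu = 157.5, S_ud = 73.5, S_dd = 34.3
Terminal payoffs (S − K): max(87.5, 0) = 87.5, max(3.5, 0) = 3.5, max(-35.7, 0) = 0
Node u (S = 105): V_u = e^(−0.09)·[0.4927·87.5000 + 0.5073·3.5000] = 41.0248
Node d (S = 49): V_d = e^(−0.09)·[0.4927·3.5000 + 0.5073·0.0000] = 1.5761
Node 0 (S = 70): V_0 = e^(−0.09)·[0.4927·41.0248 + 0.5073·1.5761] = 19.2046

$19.20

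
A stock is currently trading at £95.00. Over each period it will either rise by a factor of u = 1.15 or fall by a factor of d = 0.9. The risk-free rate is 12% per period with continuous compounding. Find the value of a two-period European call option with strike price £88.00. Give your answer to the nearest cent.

Risk-neutral probability p = (e^0.12 − 0.9)/(1.15 − 0.9) = 0.2275/0.2500 = 0.9100
Terminal stock prices: S_uu = 125.6, S_ud = 98.32, S_dd = 76.95
Terminal payoffs (S − K): max(37.64, 0) = 37.64, max(10.32, 0) = 10.32, max(-11.05, 0) = 0
Node u (S = 109.2): V_u = e^(−0.12)·[0.9100·37.6375 + 0.0900·10.3250] = 31.2010
Node d (S = 85.5): V_d = e^(−0.12)·[0.9100·10.3250 + 0.0900·0.0000] = 8.3332
Node 0 (S = 95): V_0 = e^(−0.12)·[0.9100·31.2010 + 0.0900·8.3332] = 25.8472

£25.85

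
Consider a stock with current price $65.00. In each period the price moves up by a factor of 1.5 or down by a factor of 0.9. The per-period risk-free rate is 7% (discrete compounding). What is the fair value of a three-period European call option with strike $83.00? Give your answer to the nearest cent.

Risk-neutral probability p = (1 + 0.07 − 0.9)/(1.5 − 0.9) = 0.1700/0.6000 = 0.2833
Terminal stock prices: S_uuu = 219.4, S_uud = 131.6, S_udd = 78.98, S_ddd = 47.39
Terminal payoffs (S − K): max(136.4, 0) = 136.4, max(48.62, 0) = 48.62, max(-4.025, 0) = 0, max(-35.61, 0) = 0
Node uu (S = 146.2): V_uu = 1/1.07·[0.2833·136.3750 + 0.7167·48.6250] = 68.6799
Node ud (S = 87.75): V_ud = 1/1.07·[0.2833·48.6250 + 0.7167·0.0000] = 12.8758
Node dd (S = 52.65): V_dd = 1/1.07·[0.2833·0.0000 + 0.7167·0.0000] = 0.0000
Node u (S = 97.5): V_u = 1/1.07·[0.2833·68.6799 + 0.7167·12.8758] = 26.8102
Node d (S = 58.5): V_d = 1/1.07·[0.2833·12.8758 + 0.7167·0.0000] = 3.4095
Node 0 (S = 65): V_0 = 1/1.07·[0.2833·26.8102 + 0.7167·3.4095] = 9.3829

$9.38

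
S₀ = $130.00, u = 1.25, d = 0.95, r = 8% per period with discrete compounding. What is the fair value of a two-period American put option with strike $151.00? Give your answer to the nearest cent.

$21.00

Risk-neutral probability p = (1 + 0.08 − 0.95)/(1.25 − 0.95) = 0.1300/0.3000 = 0.4333
Terminal stock prices: S_uu = 203.1, S_ud = 154.4, S_dd = 117.3
Terminal payoffs (K − S): max(-52.12, 0) = 0, max(-3.375, 0) = 0, max(33.67, 0) = 33.67
Node u (S = 162.5): continuation = 1/1.08·[0.4333·0.0000 + 0.5667·0.0000] = 0.0000; exercise value = 0.0000 ≤ continuation, so V_u = 0.0000
Node d (S = 123.5): continuation = 1/1.08·[0.4333·0.0000 + 0.5667·33.6750] = 17.6690; exercise value = 27.5000 > continuation, so V_d = 27.5000 (exercise)
Node 0 (S = 130): continuation = 1/1.08·[0.4333·0.0000 + 0.5667·27.5000] = 14.4290; exercise value = 21.0000 > continuation, so V_0 = 21.0000 (exercise)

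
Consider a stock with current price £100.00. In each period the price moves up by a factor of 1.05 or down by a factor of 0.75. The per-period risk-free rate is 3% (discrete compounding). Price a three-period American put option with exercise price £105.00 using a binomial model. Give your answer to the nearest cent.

£5.00

Risk-neutral probability p = (1 + 0.03 − 0.75)/(1.05 − 0.75) = 0.2800/0.3000 = 0.9333
Terminal stock prices: S_uuu = 115.8, S_uud = 82.69, S_udd = 59.06, S_ddd = 42.19
Terminal payoffs (K − S): max(-10.76, 0) = 0, max(22.31, 0) = 22.31, max(45.94, 0) = 45.94, max(62.81, 0) = 62.81
Node uu (S = 110.2): continuation = 1/1.03·[0.9333·0.0000 + 0.0667·22.3125] = 1.4442; exercise value = 0.0000 ≤ continuation, so V_uu = 1.4442
Node ud (S = 78.75): continuation = 1/1.03·[0.9333·22.3125 + 0.0667·45.9375] = 23.1917; exercise value = 26.2500 > continuation, so V_ud = 26.2500 (exercise)
Node dd (S = 56.25): continuation = 1/1.03·[0.9333·45.9375 + 0.0667·62.8125] = 45.6917; exercise value = 48.7500 > continuation, so V_dd = 48.7500 (exercise)
Node u (S = 105): continuation = 1/1.03·[0.9333·1.4442 + 0.0667·26.2500] = 3.0077; exercise value = 0.0000 ≤ continuation, so V_u = 3.0077
Node d (S = 75): continuation = 1/1.03·[0.9333·26.2500 + 0.0667·48.7500] = 26.9417; exercise value = 30.0000 > continuation, so V_d = 30.0000 (exercise)
Node 0 (S = 100): continuation = 1/1.03·[0.9333·3.0077 + 0.0667·30.0000] = 4.6671; exercise value = 5.0000 > continuation, so V_0 = 5.0000 (exercise)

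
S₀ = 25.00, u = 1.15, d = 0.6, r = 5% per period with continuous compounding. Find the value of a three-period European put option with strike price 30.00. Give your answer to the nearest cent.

Risk-neutral probability p = (e^0.05 − 0.6)/(1.15 − 0.6) = 0.4513/0.5500 = 0.8205
Terminal stock prices: S_uuu = 38.02, S_uud = 19.84, S_udd = 10.35, S_ddd = 5.4
Terminal payoffs (K − S): max(-8.022, 0) = 0, max(10.16, 0) = 10.16, max(19.65, 0) = 19.65, max(24.6, 0) = 24.6
Node uu (S = 33.06): V_uu = e^(−0.05)·[0.8205·0.0000 + 0.1795·10.1625] = 1.7353
Node ud (S = 17.25): V_ud = e^(−0.05)·[0.8205·10.1625 + 0.1795·19.6500] = 11.2869
Node dd (S = 9): V_dd = e^(−0.05)·[0.8205·19.6500 + 0.1795·24.6000] = 19.5369
Node u (S = 28.75): V_u = e^(−0.05)·[0.8205·1.7353 + 0.1795·11.2869] = 3.2816
Node d (S = 15): V_d = e^(−0.05)·[0.8205·11.2869 + 0.1795·19.5369] = 12.1451
Node 0 (S = 25): V_0 = e^(−0.05)·[0.8205·3.2816 + 0.1795·12.1451] = 4.6350

4.64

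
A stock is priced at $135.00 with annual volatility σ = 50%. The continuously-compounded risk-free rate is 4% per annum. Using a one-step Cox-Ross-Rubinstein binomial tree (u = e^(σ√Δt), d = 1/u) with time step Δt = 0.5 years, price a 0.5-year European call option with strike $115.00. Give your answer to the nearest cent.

$33.36

CRR parameters: u = e^(σ√Δt) = e^(0.5·√0.5) = 1.4241, d = 1/u = 0.7022
Per-period rate: rΔt = 0.04·0.5 = 0.02, so R = e^0.02 = 1.0202
Risk-neutral probability p = (e^0.02 − 0.7022)/(1.4241 − 0.7022) = 0.3180/0.7219 = 0.4405
Terminal stock prices: S_u = 192.3, S_d = 94.8
Terminal payoffs (S − K): max(77.26, 0) = 77.26, max(-20.2, 0) = 0
Node 0 (S = 135): V_0 = e^(−0.02)·[0.4405·77.2561 + 0.5595·0.0000] = 33.3577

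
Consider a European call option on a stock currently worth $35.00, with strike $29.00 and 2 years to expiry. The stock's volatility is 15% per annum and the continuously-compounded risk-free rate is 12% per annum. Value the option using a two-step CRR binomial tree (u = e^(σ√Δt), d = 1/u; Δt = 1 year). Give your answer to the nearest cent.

$12.22

CRR parameters: u = e^(σ√Δt) = e^(0.15·√1) = 1.1618, d = 1/u = 0.8607
Per-period rate: rΔt = 0.12·1 = 0.12, so R = e^0.12 = 1.1275
Risk-neutral probability p = (e^0.12 − 0.8607)/(1.1618 − 0.8607) = 0.2668/0.3011 = 0.8860
Terminal stock prices: S_uu = 47.25, S_ud = 35, S_dd = 25.93
Terminal payoffs (S − K): max(18.25, 0) = 18.25, max(6, 0) = 6, max(-3.071, 0) = 0
Node u (S = 40.66): V_u = e^(−0.12)·[0.8860·18.2451 + 0.1140·6.0000] = 14.9435
Node d (S = 30.12): V_d = e^(−0.12)·[0.8860·6.0000 + 0.1140·0.0000] = 4.7147
Node 0 (S = 35): V_0 = e^(−0.12)·[0.8860·14.9435 + 0.1140·4.7147] = 12.2192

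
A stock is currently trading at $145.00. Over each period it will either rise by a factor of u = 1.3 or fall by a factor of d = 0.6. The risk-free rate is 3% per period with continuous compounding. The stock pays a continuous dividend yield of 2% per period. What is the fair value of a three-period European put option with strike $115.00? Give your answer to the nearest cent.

Per-period risk-free factor R = e^0.03 = 1.0305; dividend-adjusted growth = e^(0.03−0.02) = 1.0101.
Risk-neutral probability p = (1.0101 − 0.6)/(1.3 − 0.6) = 0.4101/0.7000 = 0.5858
Terminal stock prices: S_uuu = 318.6, S_uud = 147, S_udd = 67.86, S_ddd = 31.32
Terminal payoffs (K − S): max(-203.6, 0) = 0, max(-32.03, 0) = 0, max(47.14, 0) = 47.14, max(83.68, 0) = 83.68
Node uu (S = 245.1): V_uu = e^(−0.03)·[0.5858·0.0000 + 0.4142·0.0000] = 0.0000
Node ud (S = 113.1): V_ud = e^(−0.03)·[0.5858·0.0000 + 0.4142·47.1400] = 18.9490
Node dd (S = 52.2): V_dd = e^(−0.03)·[0.5858·47.1400 + 0.4142·83.6800] = 60.4349
Node u (S = 188.5): V_u = e^(−0.03)·[0.5858·0.0000 + 0.4142·18.9490] = 7.6170
Node d (S = 87): V_d = e^(−0.03)·[0.5858·18.9490 + 0.4142·60.4349] = 35.0651
Node 0 (S = 145): V_0 = e^(−0.03)·[0.5858·7.6170 + 0.4142·35.0651] = 18.4252

$18.43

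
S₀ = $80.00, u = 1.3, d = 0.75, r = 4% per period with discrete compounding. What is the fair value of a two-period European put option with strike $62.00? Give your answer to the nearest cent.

$3.51

Risk-neutral probability p = (1 + 0.04 − 0.75)/(1.3 − 0.75) = 0.2900/0.5500 = 0.5273
Terminal stock prices: S_uu = 135.2, S_ud = 78, S_dd = 45
Terminal payoffs (K − S): max(-73.2, 0) = 0, max(-16, 0) = 0, max(17, 0) = 17
Node u (S = 104): V_u = 1/1.04·[0.5273·0.0000 + 0.4727·0.0000] = 0.0000
Node d (S = 60): V_d = 1/1.04·[0.5273·0.0000 + 0.4727·17.0000] = 7.7273
Node 0 (S = 80): V_0 = 1/1.04·[0.5273·0.0000 + 0.4727·7.7273] = 3.5124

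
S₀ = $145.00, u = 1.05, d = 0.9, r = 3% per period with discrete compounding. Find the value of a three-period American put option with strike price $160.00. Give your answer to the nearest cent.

Risk-neutral probability p = (1 + 0.03 − 0.9)/(1.05 − 0.9) = 0.1300/0.1500 = 0.8667
Terminal stock prices: S_uuu = 167.9, S_uud = 143.9, S_udd = 123.3, S_ddd = 105.7
Terminal payoffs (K − S): max(-7.856, 0) = 0, max(16.12, 0) = 16.12, max(36.68, 0) = 36.68, max(54.29, 0) = 54.29
Node uu (S = 159.9): continuation = 1/1.03·[0.8667·0.0000 + 0.1333·16.1237] = 2.0872; exercise value = 0.1375 ≤ continuation, so V_uu = 2.0872
Node ud (S = 137): continuation = 1/1.03·[0.8667·16.1237 + 0.1333·36.6775] = 18.3148; exercise value = 22.9750 > continuation, so V_ud = 22.9750 (exercise)
Node dd (S = 117.5): continuation = 1/1.03·[0.8667·36.6775 + 0.1333·54.2950] = 37.8898; exercise value = 42.5500 > continuation, so V_dd = 42.5500 (exercise)
Node u (S = 152.2): continuation = 1/1.03·[0.8667·2.0872 + 0.1333·22.9750] = 4.7303; exercise value = 7.7500 > continuation, so V_u = 7.7500 (exercise)
Node d (S = 130.5): continuation = 1/1.03·[0.8667·22.9750 + 0.1333·42.5500] = 24.8398; exercise value = 29.5000 > continuation, so V_d = 29.5000 (exercise)
Node 0 (S = 145): continuation = 1/1.03·[0.8667·7.7500 + 0.1333·29.5000] = 10.3398; exercise value = 15.0000 > continuation, so V_0 = 15.0000 (exercise)

$15.00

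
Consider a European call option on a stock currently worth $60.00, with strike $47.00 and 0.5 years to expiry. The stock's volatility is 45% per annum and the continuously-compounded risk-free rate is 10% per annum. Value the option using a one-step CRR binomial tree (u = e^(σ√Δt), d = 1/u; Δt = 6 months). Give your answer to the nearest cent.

CRR parameters: u = e^(σ√Δt) = e^(0.45·√0.5) = 1.3746, d = 1/u = 0.7275
Per-period rate: rΔt = 0.1·0.5 = 0.05, so R = e^0.05 = 1.0513
Risk-neutral probability p = (e^0.05 − 0.7275)/(1.3746 − 0.7275) = 0.3238/0.6472 = 0.5003
Terminal stock prices: S_u = 82.48, S_d = 43.65
Terminal payoffs (S − K): max(35.48, 0) = 35.48, max(-3.352, 0) = 0
Node 0 (S = 60): V_0 = e^(−0.05)·[0.5003·35.4789 + 0.4997·0.0000] = 16.8856

$16.89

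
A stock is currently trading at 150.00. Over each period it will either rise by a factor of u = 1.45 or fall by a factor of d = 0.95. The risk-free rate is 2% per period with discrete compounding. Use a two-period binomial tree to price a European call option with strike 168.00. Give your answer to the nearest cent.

11.72

Risk-neutral probability p = (1 + 0.02 − 0.95)/(1.45 − 0.95) = 0.0700/0.5000 = 0.1400
Terminal stock prices: S_uu = 315.4, S_ud = 206.6, S_dd = 135.4
Terminal payoffs (S − K): max(147.4, 0) = 147.4, max(38.62, 0) = 38.62, max(-32.62, 0) = 0
Node u (S = 217.5): V_u = 1/1.02·[0.1400·147.3750 + 0.8600·38.6250] = 52.7941
Node d (S = 142.5): V_d = 1/1.02·[0.1400·38.6250 + 0.8600·0.0000] = 5.3015
Node 0 (S = 150): V_0 = 1/1.02·[0.1400·52.7941 + 0.8600·5.3015] = 11.7161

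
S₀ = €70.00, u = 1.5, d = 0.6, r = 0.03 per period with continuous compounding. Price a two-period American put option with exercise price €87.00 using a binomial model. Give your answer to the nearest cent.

Risk-neutral probability p = (e^0.03 − 0.6)/(1.5 − 0.6) = 0.4305/0.9000 = 0.4783
Terminal stock prices: S_uu = 157.5, S_ud = 63, S_dd = 25.2
Terminal payoffs (K − S): max(-70.5, 0) = 0, max(24, 0) = 24, max(61.8, 0) = 61.8
Node u (S = 105): continuation = e^(−0.03)·[0.4783·0.0000 + 0.5217·24.0000] = 12.1512; exercise value = 0.0000 ≤ continuation, so V_u = 12.1512
Node d (S = 42): continuation = e^(−0.03)·[0.4783·24.0000 + 0.5217·61.8000] = 42.4288; exercise value = 45.0000 > continuation, so V_d = 45.0000 (exercise)
Node 0 (S = 70): continuation = e^(−0.03)·[0.4783·12.1512 + 0.5217·45.0000] = 28.4233; exercise value = 17.0000 ≤ continuation, so V_0 = 28.4233

€28.42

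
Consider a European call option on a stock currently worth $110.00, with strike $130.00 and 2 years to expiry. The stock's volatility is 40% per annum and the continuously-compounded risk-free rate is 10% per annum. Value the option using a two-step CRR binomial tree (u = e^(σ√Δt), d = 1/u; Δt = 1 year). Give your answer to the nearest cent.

CRR parameters: u = e^(σ√Δt) = e^(0.4·√1) = 1.4918, d = 1/u = 0.6703
Per-period rate: rΔt = 0.1·1 = 0.1, so R = e^0.1 = 1.1052
Risk-neutral probability p = (e^0.1 − 0.6703)/(1.4918 − 0.6703) = 0.4349/0.8215 = 0.5293
Terminal stock prices: S_uu = 244.8, S_ud = 110, S_dd = 49.43
Terminal payoffs (S − K): max(114.8, 0) = 114.8, max(-20, 0) = 0, max(-80.57, 0) = 0
Node u (S = 164.1): V_u = e^(−0.1)·[0.5293·114.8095 + 0.4707·0.0000] = 54.9894
Node d (S = 73.74): V_d = e^(−0.1)·[0.5293·0.0000 + 0.4707·0.0000] = 0.0000
Node 0 (S = 110): V_0 = e^(−0.1)·[0.5293·54.9894 + 0.4707·0.0000] = 26.3378

$26.34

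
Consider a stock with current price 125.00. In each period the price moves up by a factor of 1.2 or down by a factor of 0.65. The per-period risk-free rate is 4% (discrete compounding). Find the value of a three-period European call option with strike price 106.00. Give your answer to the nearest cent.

39.16

Risk-neutral probability p = (1 + 0.04 − 0.65)/(1.2 − 0.65) = 0.3900/0.5500 = 0.7091
Terminal stock prices: S_uuu = 216, S_uud = 117, S_udd = 63.38, S_ddd = 34.33
Terminal payoffs (S − K): max(110, 0) = 110, max(11, 0) = 11, max(-42.62, 0) = 0, max(-71.67, 0) = 0
Node uu (S = 180): V_uu = 1/1.04·[0.7091·110.0000 + 0.2909·11.0000] = 78.0769
Node ud (S = 97.5): V_ud = 1/1.04·[0.7091·11.0000 + 0.2909·0.0000] = 7.5000
Node dd (S = 52.81): V_dd = 1/1.04·[0.7091·0.0000 + 0.2909·0.0000] = 0.0000
Node u (S = 150): V_u = 1/1.04·[0.7091·78.0769 + 0.2909·7.5000] = 55.3322
Node d (S = 81.25): V_d = 1/1.04·[0.7091·7.5000 + 0.2909·0.0000] = 5.1136
Node 0 (S = 125): V_0 = 1/1.04·[0.7091·55.3322 + 0.2909·5.1136] = 39.1569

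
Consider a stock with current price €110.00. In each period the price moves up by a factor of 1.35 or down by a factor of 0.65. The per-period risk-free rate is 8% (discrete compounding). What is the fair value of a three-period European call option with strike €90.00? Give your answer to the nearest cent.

Risk-neutral probability p = (1 + 0.08 − 0.65)/(1.35 − 0.65) = 0.4300/0.7000 = 0.6143
Terminal stock prices: S_uuu = 270.6, S_uud = 130.3, S_udd = 62.74, S_ddd = 30.21
Terminal payoffs (S − K): max(180.6, 0) = 180.6, max(40.31, 0) = 40.31, max(-27.26, 0) = 0, max(-59.79, 0) = 0
Node uu (S = 200.5): V_uu = 1/1.08·[0.6143·180.6413 + 0.3857·40.3088] = 117.1417
Node ud (S = 96.53): V_ud = 1/1.08·[0.6143·40.3088 + 0.3857·0.0000] = 22.9269
Node dd (S = 46.48): V_dd = 1/1.08·[0.6143·0.0000 + 0.3857·0.0000] = 0.0000
Node u (S = 148.5): V_u = 1/1.08·[0.6143·117.1417 + 0.3857·22.9269] = 74.8164
Node d (S = 71.5): V_d = 1/1.08·[0.6143·22.9269 + 0.3857·0.0000] = 13.0405
Node 0 (S = 110): V_0 = 1/1.08·[0.6143·74.8164 + 0.3857·13.0405] = 47.2116

€47.21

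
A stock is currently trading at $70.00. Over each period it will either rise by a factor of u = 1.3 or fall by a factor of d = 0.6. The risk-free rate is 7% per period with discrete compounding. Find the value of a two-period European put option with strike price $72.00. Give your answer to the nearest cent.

Risk-neutral probability p = (1 + 0.07 − 0.6)/(1.3 − 0.6) = 0.4700/0.7000 = 0.6714
Terminal stock prices: S_uu = 118.3, S_ud = 54.6, S_dd = 25.2
Terminal payoffs (K − S): max(-46.3, 0) = 0, max(17.4, 0) = 17.4, max(46.8, 0) = 46.8
Node u (S = 91): V_u = 1/1.07·[0.6714·0.0000 + 0.3286·17.4000] = 5.3431
Node d (S = 42): V_d = 1/1.07·[0.6714·17.4000 + 0.3286·46.8000] = 25.2897
Node 0 (S = 70): V_0 = 1/1.07·[0.6714·5.3431 + 0.3286·25.2897] = 11.1187

$11.12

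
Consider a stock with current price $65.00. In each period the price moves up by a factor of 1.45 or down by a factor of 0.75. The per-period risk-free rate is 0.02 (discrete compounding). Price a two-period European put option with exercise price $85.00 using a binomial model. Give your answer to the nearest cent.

Risk-neutral probability p = (1 + 0.02 − 0.75)/(1.45 − 0.75) = 0.2700/0.7000 = 0.3857
Terminal stock prices: S_uu = 136.7, S_ud = 70.69, S_dd = 36.56
Terminal payoffs (K − S): max(-51.66, 0) = 0, max(14.31, 0) = 14.31, max(48.44, 0) = 48.44
Node u (S = 94.25): V_u = 1/1.02·[0.3857·0.0000 + 0.6143·14.3125] = 8.6196
Node d (S = 48.75): V_d = 1/1.02·[0.3857·14.3125 + 0.6143·48.4375] = 34.5833
Node 0 (S = 65): V_0 = 1/1.02·[0.3857·8.6196 + 0.6143·34.5833] = 24.0870

$24.09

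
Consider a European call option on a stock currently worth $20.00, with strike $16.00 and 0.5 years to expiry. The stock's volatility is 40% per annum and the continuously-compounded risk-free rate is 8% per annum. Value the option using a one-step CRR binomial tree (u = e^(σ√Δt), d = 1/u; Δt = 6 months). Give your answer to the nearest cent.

CRR parameters: u = e^(σ√Δt) = e^(0.4·√0.5) = 1.3269, d = 1/u = 0.7536
Per-period rate: rΔt = 0.08·0.5 = 0.04, so R = e^0.04 = 1.0408
Risk-neutral probability p = (e^0.04 − 0.7536)/(1.3269 − 0.7536) = 0.2872/0.5733 = 0.5009
Terminal stock prices: S_u = 26.54, S_d = 15.07
Terminal payoffs (S − K): max(10.54, 0) = 10.54, max(-0.9272, 0) = 0
Node 0 (S = 20): V_0 = e^(−0.04)·[0.5009·10.5379 + 0.4991·0.0000] = 5.0720

$5.07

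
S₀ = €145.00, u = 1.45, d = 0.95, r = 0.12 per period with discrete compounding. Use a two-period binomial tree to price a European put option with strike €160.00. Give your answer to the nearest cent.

Risk-neutral probability p = (1 + 0.12 − 0.95)/(1.45 − 0.95) = 0.1700/0.5000 = 0.3400
Terminal stock prices: S_uu = 304.9, S_ud = 199.7, S_dd = 130.9
Terminal payoffs (K − S): max(-144.9, 0) = 0, max(-39.74, 0) = 0, max(29.14, 0) = 29.14
Node u (S = 210.2): V_u = 1/1.12·[0.3400·0.0000 + 0.6600·0.0000] = 0.0000
Node d (S = 137.8): V_d = 1/1.12·[0.3400·0.0000 + 0.6600·29.1375] = 17.1703
Node 0 (S = 145): V_0 = 1/1.12·[0.3400·0.0000 + 0.6600·17.1703] = 10.1182

€10.12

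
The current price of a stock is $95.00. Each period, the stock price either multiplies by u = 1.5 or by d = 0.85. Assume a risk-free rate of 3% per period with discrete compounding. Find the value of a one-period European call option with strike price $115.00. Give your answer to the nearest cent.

Risk-neutral probability p = (1 + 0.03 − 0.85)/(1.5 − 0.85) = 0.1800/0.6500 = 0.2769
Terminal stock prices: S_u = 142.5, S_d = 80.75
Terminal payoffs (S − K): max(27.5, 0) = 27.5, max(-34.25, 0) = 0
Node 0 (S = 95): V_0 = 1/1.03·[0.2769·27.5000 + 0.7231·0.0000] = 7.3936

$7.39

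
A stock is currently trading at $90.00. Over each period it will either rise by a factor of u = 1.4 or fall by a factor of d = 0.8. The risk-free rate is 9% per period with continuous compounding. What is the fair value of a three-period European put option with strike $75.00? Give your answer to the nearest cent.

Risk-neutral probability p = (e^0.09 − 0.8)/(1.4 − 0.8) = 0.2942/0.6000 = 0.4903
Terminal stock prices: S_uuu = 247, S_uud = 141.1, S_udd = 80.64, S_ddd = 46.08
Terminal payoffs (K − S): max(-172, 0) = 0, max(-66.12, 0) = 0, max(-5.64, 0) = 0, max(28.92, 0) = 28.92
Node uu (S = 176.4): V_uu = e^(−0.09)·[0.4903·0.0000 + 0.5097·0.0000] = 0.0000
Node ud (S = 100.8): V_ud = e^(−0.09)·[0.4903·0.0000 + 0.5097·0.0000] = 0.0000
Node dd (S = 57.6): V_dd = e^(−0.09)·[0.4903·0.0000 + 0.5097·28.9200] = 13.4721
Node u (S = 126): V_u = e^(−0.09)·[0.4903·0.0000 + 0.5097·0.0000] = 0.0000
Node d (S = 72): V_d = e^(−0.09)·[0.4903·0.0000 + 0.5097·13.4721] = 6.2758
Node 0 (S = 90): V_0 = e^(−0.09)·[0.4903·0.0000 + 0.5097·6.2758] = 2.9235

$2.92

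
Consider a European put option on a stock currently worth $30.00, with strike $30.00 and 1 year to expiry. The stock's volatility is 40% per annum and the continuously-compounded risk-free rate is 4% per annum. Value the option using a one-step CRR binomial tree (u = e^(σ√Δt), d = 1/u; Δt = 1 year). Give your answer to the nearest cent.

$5.22

CRR parameters: u = e^(σ√Δt) = e^(0.4·√1) = 1.4918, d = 1/u = 0.6703
Per-period rate: rΔt = 0.04·1 = 0.04, so R = e^0.04 = 1.0408
Risk-neutral probability p = (e^0.04 − 0.6703)/(1.4918 − 0.6703) = 0.3705/0.8215 = 0.4510
Terminal stock prices: S_u = 44.75, S_d = 20.11
Terminal payoffs (K − S): max(-14.75, 0) = 0, max(9.89, 0) = 9.89
Node 0 (S = 30): V_0 = e^(−0.04)·[0.4510·0.0000 + 0.5490·9.8904] = 5.2170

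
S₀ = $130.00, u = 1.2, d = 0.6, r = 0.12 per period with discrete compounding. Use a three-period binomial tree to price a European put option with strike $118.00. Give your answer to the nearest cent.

$3.40

Risk-neutral probability p = (1 + 0.12 − 0.6)/(1.2 − 0.6) = 0.5200/0.6000 = 0.8667
Terminal stock prices: S_uuu = 224.6, S_uud = 112.3, S_udd = 56.16, S_ddd = 28.08
Terminal payoffs (K − S): max(-106.6, 0) = 0, max(5.68, 0) = 5.68, max(61.84, 0) = 61.84, max(89.92, 0) = 89.92
Node uu (S = 187.2): V_uu = 1/1.12·[0.8667·0.0000 + 0.1333·5.6800] = 0.6762
Node ud (S = 93.6): V_ud = 1/1.12·[0.8667·5.6800 + 0.1333·61.8400] = 11.7571
Node dd (S = 46.8): V_dd = 1/1.12·[0.8667·61.8400 + 0.1333·89.9200] = 58.5571
Node u (S = 156): V_u = 1/1.12·[0.8667·0.6762 + 0.1333·11.7571] = 1.9229
Node d (S = 78): V_d = 1/1.12·[0.8667·11.7571 + 0.1333·58.5571] = 16.0689
Node 0 (S = 130): V_0 = 1/1.12·[0.8667·1.9229 + 0.1333·16.0689] = 3.4009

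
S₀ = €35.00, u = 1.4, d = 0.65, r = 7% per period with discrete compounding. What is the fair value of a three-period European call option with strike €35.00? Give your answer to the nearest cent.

€11.99

Risk-neutral probability p = (1 + 0.07 − 0.65)/(1.4 − 0.65) = 0.4200/0.7500 = 0.5600
Terminal stock prices: S_uuu = 96.04, S_uud = 44.59, S_udd = 20.7, S_ddd = 9.612
Terminal payoffs (S − K): max(61.04, 0) = 61.04, max(9.59, 0) = 9.59, max(-14.3, 0) = 0, max(-25.39, 0) = 0
Node uu (S = 68.6): V_uu = 1/1.07·[0.5600·61.0400 + 0.4400·9.5900] = 35.8897
Node ud (S = 31.85): V_ud = 1/1.07·[0.5600·9.5900 + 0.4400·0.0000] = 5.0191
Node dd (S = 14.79): V_dd = 1/1.07·[0.5600·0.0000 + 0.4400·0.0000] = 0.0000
Node u (S = 49): V_u = 1/1.07·[0.5600·35.8897 + 0.4400·5.0191] = 20.8473
Node d (S = 22.75): V_d = 1/1.07·[0.5600·5.0191 + 0.4400·0.0000] = 2.6268
Node 0 (S = 35): V_0 = 1/1.07·[0.5600·20.8473 + 0.4400·2.6268] = 11.9909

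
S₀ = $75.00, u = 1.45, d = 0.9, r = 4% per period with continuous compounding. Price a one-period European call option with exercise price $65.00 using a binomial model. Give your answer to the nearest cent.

$12.55

Risk-neutral probability p = (e^0.04 − 0.9)/(1.45 − 0.9) = 0.1408/0.5500 = 0.2560
Terminal stock prices: S_u = 108.8, S_d = 67.5
Terminal payoffs (S − K): max(43.75, 0) = 43.75, max(2.5, 0) = 2.5
Node 0 (S = 75): V_0 = e^(−0.04)·[0.2560·43.7500 + 0.7440·2.5000] = 12.5487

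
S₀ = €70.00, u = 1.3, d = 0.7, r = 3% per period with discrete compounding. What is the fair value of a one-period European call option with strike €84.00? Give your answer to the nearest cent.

Risk-neutral probability p = (1 + 0.03 − 0.7)/(1.3 − 0.7) = 0.3300/0.6000 = 0.5500
Terminal stock prices: S_u = 91, S_d = 49
Terminal payoffs (S − K): max(7, 0) = 7, max(-35, 0) = 0
Node 0 (S = 70): V_0 = 1/1.03·[0.5500·7.0000 + 0.4500·0.0000] = 3.7379

€3.74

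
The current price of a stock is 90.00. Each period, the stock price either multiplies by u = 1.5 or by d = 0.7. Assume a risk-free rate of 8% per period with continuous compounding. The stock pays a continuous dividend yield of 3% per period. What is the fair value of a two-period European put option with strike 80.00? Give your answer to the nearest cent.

Per-period risk-free factor R = e^0.08 = 1.0833; dividend-adjusted growth = e^(0.08−0.03) = 1.0513.
Risk-neutral probability p = (1.0513 − 0.7)/(1.5 − 0.7) = 0.3513/0.8000 = 0.4391
Terminal stock prices: S_uu = 202.5, S_ud = 94.5, S_dd = 44.1
Terminal payoffs (K − S): max(-122.5, 0) = 0, max(-14.5, 0) = 0, max(35.9, 0) = 35.9
Node u (S = 135): V_u = e^(−0.08)·[0.4391·0.0000 + 0.5609·0.0000] = 0.0000
Node d (S = 63): V_d = e^(−0.08)·[0.4391·0.0000 + 0.5609·35.9000] = 18.5885
Node 0 (S = 90): V_0 = e^(−0.08)·[0.4391·0.0000 + 0.5609·18.5885] = 9.6249

9.62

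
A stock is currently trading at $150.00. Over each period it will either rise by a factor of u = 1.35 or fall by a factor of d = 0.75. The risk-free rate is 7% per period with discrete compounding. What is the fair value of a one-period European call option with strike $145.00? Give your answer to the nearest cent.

Risk-neutral probability p = (1 + 0.07 − 0.75)/(1.35 − 0.75) = 0.3200/0.6000 = 0.5333
Terminal stock prices: S_u = 202.5, S_d = 112.5
Terminal payoffs (S − K): max(57.5, 0) = 57.5, max(-32.5, 0) = 0
Node 0 (S = 150): V_0 = 1/1.07·[0.5333·57.5000 + 0.4667·0.0000] = 28.6604

$28.66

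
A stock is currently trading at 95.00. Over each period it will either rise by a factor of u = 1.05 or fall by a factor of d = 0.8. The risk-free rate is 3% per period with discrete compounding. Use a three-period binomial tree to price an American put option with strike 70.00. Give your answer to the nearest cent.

Risk-neutral probability p = (1 + 0.03 − 0.8)/(1.05 − 0.8) = 0.2300/0.2500 = 0.9200
Terminal stock prices: S_uuu = 110, S_uud = 83.79, S_udd = 63.84, S_ddd = 48.64
Terminal payoffs (K − S): max(-39.97, 0) = 0, max(-13.79, 0) = 0, max(6.16, 0) = 6.16, max(21.36, 0) = 21.36
Node uu (S = 104.7): continuation = 1/1.03·[0.9200·0.0000 + 0.0800·0.0000] = 0.0000; exercise value = 0.0000 ≤ continuation, so V_uu = 0.0000
Node ud (S = 79.8): continuation = 1/1.03·[0.9200·0.0000 + 0.0800·6.1600] = 0.4784; exercise value = 0.0000 ≤ continuation, so V_ud = 0.4784
Node dd (S = 60.8): continuation = 1/1.03·[0.9200·6.1600 + 0.0800·21.3600] = 7.1612; exercise value = 9.2000 > continuation, so V_dd = 9.2000 (exercise)
Node u (S = 99.75): continuation = 1/1.03·[0.9200·0.0000 + 0.0800·0.4784] = 0.0372; exercise value = 0.0000 ≤ continuation, so V_u = 0.0372
Node d (S = 76): continuation = 1/1.03·[0.9200·0.4784 + 0.0800·9.2000] = 1.1419; exercise value = 0.0000 ≤ continuation, so V_d = 1.1419
Node 0 (S = 95): continuation = 1/1.03·[0.9200·0.0372 + 0.0800·1.1419] = 0.1219; exercise value = 0.0000 ≤ continuation, so V_0 = 0.1219

0.12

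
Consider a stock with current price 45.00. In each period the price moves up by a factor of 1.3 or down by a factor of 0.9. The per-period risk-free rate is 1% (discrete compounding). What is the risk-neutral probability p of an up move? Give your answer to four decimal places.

p = 0.2750

Risk-neutral probability p = (1 + 0.01 − 0.9)/(1.3 − 0.9) = 0.1100/0.4000 = 0.2750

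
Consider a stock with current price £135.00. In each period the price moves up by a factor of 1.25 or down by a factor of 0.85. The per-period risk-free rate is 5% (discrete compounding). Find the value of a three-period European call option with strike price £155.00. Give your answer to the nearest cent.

Risk-neutral probability p = (1 + 0.05 − 0.85)/(1.25 − 0.85) = 0.2000/0.4000 = 0.5000
Terminal stock prices: S_uuu = 263.7, S_uud = 179.3, S_udd = 121.9, S_ddd = 82.91
Terminal payoffs (S − K): max(108.7, 0) = 108.7, max(24.3, 0) = 24.3, max(-33.08, 0) = 0, max(-72.09, 0) = 0
Node uu (S = 210.9): V_uu = 1/1.05·[0.5000·108.6719 + 0.5000·24.2969] = 63.3185
Node ud (S = 143.4): V_ud = 1/1.05·[0.5000·24.2969 + 0.5000·0.0000] = 11.5699
Node dd (S = 97.54): V_dd = 1/1.05·[0.5000·0.0000 + 0.5000·0.0000] = 0.0000
Node u (S = 168.8): V_u = 1/1.05·[0.5000·63.3185 + 0.5000·11.5699] = 35.6611
Node d (S = 114.8): V_d = 1/1.05·[0.5000·11.5699 + 0.5000·0.0000] = 5.5095
Node 0 (S = 135): V_0 = 1/1.05·[0.5000·35.6611 + 0.5000·5.5095] = 19.6051

£19.61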